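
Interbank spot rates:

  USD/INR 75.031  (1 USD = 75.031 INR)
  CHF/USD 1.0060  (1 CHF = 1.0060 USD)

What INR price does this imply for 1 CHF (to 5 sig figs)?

CHF/INR = 75.481

1 CHF × 1.0060 = 1.006 USD
1.006 USD × 75.031 = 75.4812 INR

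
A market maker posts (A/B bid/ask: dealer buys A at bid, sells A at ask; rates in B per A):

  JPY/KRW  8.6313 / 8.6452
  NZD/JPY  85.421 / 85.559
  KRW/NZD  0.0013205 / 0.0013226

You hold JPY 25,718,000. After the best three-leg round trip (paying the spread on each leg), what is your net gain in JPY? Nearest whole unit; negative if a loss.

Best loop JPY → NZD → KRW → JPY:
JPY 25,718,000 ÷ 85.559 (buy NZD at ask) = NZD 300,587.90
NZD 300,587.90 ÷ 0.0013226 (buy KRW at ask) = KRW 227,270,451
KRW 227,270,451 ÷ 8.6452 (buy JPY at ask) = JPY 26,288,628

Net profit: JPY 570,628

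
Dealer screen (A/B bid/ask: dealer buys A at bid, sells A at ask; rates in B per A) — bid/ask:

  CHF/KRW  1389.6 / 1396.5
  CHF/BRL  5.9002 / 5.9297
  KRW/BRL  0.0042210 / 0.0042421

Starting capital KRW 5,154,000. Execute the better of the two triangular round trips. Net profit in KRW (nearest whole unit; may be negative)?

Best loop KRW → CHF → BRL → KRW:
KRW 5,154,000 ÷ 1396.5 (buy CHF at ask) = CHF 3,690.66
CHF 3,690.66 × 5.9002 (sell CHF at bid) = BRL 21,775.60
BRL 21,775.60 ÷ 0.0042421 (buy KRW at ask) = KRW 5,133,213

Net result: KRW -20,787 (no profitable arbitrage after spreads)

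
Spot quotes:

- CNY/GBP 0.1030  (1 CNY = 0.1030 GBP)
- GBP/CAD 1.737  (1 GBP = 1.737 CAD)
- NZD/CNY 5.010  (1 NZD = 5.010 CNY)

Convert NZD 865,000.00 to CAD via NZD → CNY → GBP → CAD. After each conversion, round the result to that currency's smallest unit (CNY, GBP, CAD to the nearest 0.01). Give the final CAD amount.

NZD 865,000.00 × 5.010 = CNY 4,333,650.00
CNY 4,333,650.00 × 0.1030 = GBP 446,365.95
GBP 446,365.95 × 1.737 = CAD 775,337.66

CAD 775,337.66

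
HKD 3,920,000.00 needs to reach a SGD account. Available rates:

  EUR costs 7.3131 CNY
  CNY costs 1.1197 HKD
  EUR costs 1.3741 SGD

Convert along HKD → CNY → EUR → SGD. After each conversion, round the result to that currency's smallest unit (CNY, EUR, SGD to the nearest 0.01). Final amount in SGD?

HKD 3,920,000.00 ÷ 1.1197 = CNY 3,500,937.75
CNY 3,500,937.75 ÷ 7.3131 = EUR 478,721.44
EUR 478,721.44 × 1.3741 = SGD 657,811.13

SGD 657,811.13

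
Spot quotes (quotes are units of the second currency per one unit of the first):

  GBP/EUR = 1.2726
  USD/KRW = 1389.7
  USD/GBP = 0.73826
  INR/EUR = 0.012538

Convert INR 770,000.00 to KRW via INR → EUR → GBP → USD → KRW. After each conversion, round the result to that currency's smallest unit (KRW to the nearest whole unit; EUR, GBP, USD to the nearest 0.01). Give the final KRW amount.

KRW 14,280,349

INR 770,000.00 × 0.012538 = EUR 9,654.26
EUR 9,654.26 ÷ 1.2726 = GBP 7,586.25
GBP 7,586.25 ÷ 0.73826 = USD 10,275.85
USD 10,275.85 × 1389.7 = KRW 14,280,349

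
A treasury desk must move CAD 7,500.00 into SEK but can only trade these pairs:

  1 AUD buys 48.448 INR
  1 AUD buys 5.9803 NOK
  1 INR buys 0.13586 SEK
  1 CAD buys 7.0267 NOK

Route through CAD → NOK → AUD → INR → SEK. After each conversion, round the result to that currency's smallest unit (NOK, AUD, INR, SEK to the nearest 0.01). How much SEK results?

SEK 58,003.90

CAD 7,500.00 × 7.0267 = NOK 52,700.25
NOK 52,700.25 ÷ 5.9803 = AUD 8,812.31
AUD 8,812.31 × 48.448 = INR 426,938.79
INR 426,938.79 × 0.13586 = SEK 58,003.90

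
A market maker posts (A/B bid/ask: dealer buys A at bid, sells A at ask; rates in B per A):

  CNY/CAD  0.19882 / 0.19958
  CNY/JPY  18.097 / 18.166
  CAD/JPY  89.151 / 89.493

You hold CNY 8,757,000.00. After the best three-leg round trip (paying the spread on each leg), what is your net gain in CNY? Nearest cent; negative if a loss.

Best loop CNY → JPY → CAD → CNY:
CNY 8,757,000.00 × 18.097 (sell CNY at bid) = JPY 158,475,429
JPY 158,475,429 ÷ 89.493 (buy CAD at ask) = CAD 1,770,813.68
CAD 1,770,813.68 ÷ 0.19958 (buy CNY at ask) = CNY 8,872,701.09

Net profit: CNY 115,701.09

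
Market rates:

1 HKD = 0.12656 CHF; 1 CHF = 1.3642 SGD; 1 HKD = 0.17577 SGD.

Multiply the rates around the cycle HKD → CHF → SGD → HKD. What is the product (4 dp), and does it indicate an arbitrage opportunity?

Around HKD → CHF → SGD → HKD: 1 × 0.12656 × 1.3642 ÷ 0.17577 = 0.982267
Product < 1; profitable direction is HKD → SGD → CHF → HKD.

0.9823 (arbitrage exists)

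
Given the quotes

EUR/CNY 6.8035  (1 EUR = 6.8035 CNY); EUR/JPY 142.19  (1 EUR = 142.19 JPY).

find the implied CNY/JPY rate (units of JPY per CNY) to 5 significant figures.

CNY/JPY = 20.900

1 CNY ÷ 6.8035 = 0.146983 EUR
0.146983 EUR × 142.19 = 20.8995 JPY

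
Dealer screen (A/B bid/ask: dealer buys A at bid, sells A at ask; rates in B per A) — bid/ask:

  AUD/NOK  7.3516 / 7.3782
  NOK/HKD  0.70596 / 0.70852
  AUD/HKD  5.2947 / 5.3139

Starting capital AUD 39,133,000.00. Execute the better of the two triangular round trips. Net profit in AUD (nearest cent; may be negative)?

Net profit: AUD 502,282.99

Best loop AUD → HKD → NOK → AUD:
AUD 39,133,000.00 × 5.2947 (sell AUD at bid) = HKD 207,197,495.10
HKD 207,197,495.10 ÷ 0.70852 (buy NOK at ask) = NOK 292,437,044.97
NOK 292,437,044.97 ÷ 7.3782 (buy AUD at ask) = AUD 39,635,282.99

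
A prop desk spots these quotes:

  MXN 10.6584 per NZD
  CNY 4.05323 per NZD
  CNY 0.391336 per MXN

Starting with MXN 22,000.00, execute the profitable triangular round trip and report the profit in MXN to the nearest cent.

Profit: MXN 639.31

Profitable loop is MXN → CNY → NZD → MXN:
MXN 22,000.00 × 0.391336 = CNY 8,609.39
CNY 8,609.39 ÷ 4.05323 = NZD 2,124.08
NZD 2,124.08 × 10.6584 = MXN 22,639.31
Profit = MXN 22,639.31 − MXN 22,000.00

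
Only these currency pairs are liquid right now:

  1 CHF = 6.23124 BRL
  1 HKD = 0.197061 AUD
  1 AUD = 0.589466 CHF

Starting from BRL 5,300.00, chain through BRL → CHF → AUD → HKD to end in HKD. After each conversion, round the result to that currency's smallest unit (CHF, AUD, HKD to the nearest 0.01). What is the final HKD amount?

BRL 5,300.00 ÷ 6.23124 = CHF 850.55
CHF 850.55 ÷ 0.589466 = AUD 1,442.92
AUD 1,442.92 ÷ 0.197061 = HKD 7,322.20

HKD 7,322.20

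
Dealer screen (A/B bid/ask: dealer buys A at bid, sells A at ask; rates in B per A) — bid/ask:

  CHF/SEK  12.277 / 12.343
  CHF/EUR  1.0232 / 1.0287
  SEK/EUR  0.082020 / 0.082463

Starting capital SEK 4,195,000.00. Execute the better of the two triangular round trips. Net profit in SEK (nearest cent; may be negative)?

Best loop SEK → CHF → EUR → SEK:
SEK 4,195,000.00 ÷ 12.343 (buy CHF at ask) = CHF 339,868.75
CHF 339,868.75 × 1.0232 (sell CHF at bid) = EUR 347,753.71
EUR 347,753.71 ÷ 0.082463 (buy SEK at ask) = SEK 4,217,087.74

Net profit: SEK 22,087.74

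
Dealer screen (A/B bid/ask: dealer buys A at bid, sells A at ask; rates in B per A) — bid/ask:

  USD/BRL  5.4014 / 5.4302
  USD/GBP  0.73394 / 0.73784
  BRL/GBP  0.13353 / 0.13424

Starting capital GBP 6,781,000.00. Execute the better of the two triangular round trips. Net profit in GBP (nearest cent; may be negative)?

Best loop GBP → BRL → USD → GBP:
GBP 6,781,000.00 ÷ 0.13424 (buy BRL at ask) = BRL 50,514,004.77
BRL 50,514,004.77 ÷ 5.4302 (buy USD at ask) = USD 9,302,420.68
USD 9,302,420.68 × 0.73394 (sell USD at bid) = GBP 6,827,418.63

Net profit: GBP 46,418.63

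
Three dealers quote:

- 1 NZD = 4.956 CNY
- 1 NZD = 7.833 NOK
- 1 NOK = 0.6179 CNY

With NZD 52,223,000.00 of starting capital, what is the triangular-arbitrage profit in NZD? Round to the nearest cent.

Profitable loop is NZD → CNY → NOK → NZD:
NZD 52,223,000.00 × 4.956 = CNY 258,817,188.00
CNY 258,817,188.00 ÷ 0.6179 = NOK 418,865,816.48
NOK 418,865,816.48 ÷ 7.833 = NZD 53,474,507.40
Profit = NZD 53,474,507.40 − NZD 52,223,000.00

Profit: NZD 1,251,507.40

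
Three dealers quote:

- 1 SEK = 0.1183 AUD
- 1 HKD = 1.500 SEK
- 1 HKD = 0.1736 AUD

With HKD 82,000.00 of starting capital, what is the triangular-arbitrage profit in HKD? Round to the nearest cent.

Profitable loop is HKD → SEK → AUD → HKD:
HKD 82,000.00 × 1.500 = SEK 123,000.00
SEK 123,000.00 × 0.1183 = AUD 14,550.90
AUD 14,550.90 ÷ 0.1736 = HKD 83,818.55
Profit = HKD 83,818.55 − HKD 82,000.00

Profit: HKD 1,818.55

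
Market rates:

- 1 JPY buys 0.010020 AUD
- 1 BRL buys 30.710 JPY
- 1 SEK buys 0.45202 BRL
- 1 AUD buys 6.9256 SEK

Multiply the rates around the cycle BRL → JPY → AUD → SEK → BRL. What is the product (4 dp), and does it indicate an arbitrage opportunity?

0.9633 (arbitrage exists)

Around BRL → JPY → AUD → SEK → BRL: 1 × 30.710 × 0.010020 × 6.9256 × 0.45202 = 0.963302
Product < 1; profitable direction is BRL → SEK → AUD → JPY → BRL.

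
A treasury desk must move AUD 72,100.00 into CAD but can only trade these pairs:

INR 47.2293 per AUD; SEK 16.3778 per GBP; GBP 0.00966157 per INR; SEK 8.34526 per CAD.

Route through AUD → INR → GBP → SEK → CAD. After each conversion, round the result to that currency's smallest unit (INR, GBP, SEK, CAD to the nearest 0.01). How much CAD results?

AUD 72,100.00 × 47.2293 = INR 3,405,232.53
INR 3,405,232.53 × 0.00966157 = GBP 32,899.89
GBP 32,899.89 × 16.3778 = SEK 538,827.82
SEK 538,827.82 ÷ 8.34526 = CAD 64,566.93

CAD 64,566.93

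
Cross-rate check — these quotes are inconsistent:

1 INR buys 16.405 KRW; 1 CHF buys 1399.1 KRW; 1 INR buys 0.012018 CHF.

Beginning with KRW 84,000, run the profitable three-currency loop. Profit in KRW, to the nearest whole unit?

Profitable loop is KRW → INR → CHF → KRW:
KRW 84,000 ÷ 16.405 = INR 5,120.39
INR 5,120.39 × 0.012018 = CHF 61.54
CHF 61.54 × 1399.1 = KRW 86,096
Profit = KRW 86,096 − KRW 84,000

Profit: KRW 2,096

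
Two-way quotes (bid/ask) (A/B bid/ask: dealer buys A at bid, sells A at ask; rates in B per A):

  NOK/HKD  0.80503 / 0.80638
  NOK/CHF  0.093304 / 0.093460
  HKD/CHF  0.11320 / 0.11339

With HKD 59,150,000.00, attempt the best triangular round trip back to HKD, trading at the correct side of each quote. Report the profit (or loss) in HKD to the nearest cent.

Net profit: HKD 1,208,787.71

Best loop HKD → NOK → CHF → HKD:
HKD 59,150,000.00 ÷ 0.80638 (buy NOK at ask) = NOK 73,352,513.70
NOK 73,352,513.70 × 0.093304 (sell NOK at bid) = CHF 6,844,082.94
CHF 6,844,082.94 ÷ 0.11339 (buy HKD at ask) = HKD 60,358,787.71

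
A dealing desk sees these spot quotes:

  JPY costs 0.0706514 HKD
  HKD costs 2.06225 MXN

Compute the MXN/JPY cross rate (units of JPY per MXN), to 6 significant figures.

1 MXN ÷ 2.06225 = 0.484907 HKD
0.484907 HKD ÷ 0.0706514 = 6.86338 JPY

MXN/JPY = 6.86338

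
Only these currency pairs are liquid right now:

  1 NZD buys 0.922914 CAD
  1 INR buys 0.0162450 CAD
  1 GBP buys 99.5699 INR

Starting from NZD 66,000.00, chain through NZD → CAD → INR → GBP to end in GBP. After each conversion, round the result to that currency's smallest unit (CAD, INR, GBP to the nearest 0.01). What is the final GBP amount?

GBP 37,658.01

NZD 66,000.00 × 0.922914 = CAD 60,912.32
CAD 60,912.32 ÷ 0.0162450 = INR 3,749,604.19
INR 3,749,604.19 ÷ 99.5699 = GBP 37,658.01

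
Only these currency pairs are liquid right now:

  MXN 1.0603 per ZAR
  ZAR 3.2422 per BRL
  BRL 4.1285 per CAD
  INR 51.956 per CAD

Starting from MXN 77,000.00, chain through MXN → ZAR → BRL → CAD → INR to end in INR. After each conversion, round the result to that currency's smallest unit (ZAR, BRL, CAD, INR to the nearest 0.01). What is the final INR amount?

INR 281,881.04

MXN 77,000.00 ÷ 1.0603 = ZAR 72,620.96
ZAR 72,620.96 ÷ 3.2422 = BRL 22,398.67
BRL 22,398.67 ÷ 4.1285 = CAD 5,425.38
CAD 5,425.38 × 51.956 = INR 281,881.04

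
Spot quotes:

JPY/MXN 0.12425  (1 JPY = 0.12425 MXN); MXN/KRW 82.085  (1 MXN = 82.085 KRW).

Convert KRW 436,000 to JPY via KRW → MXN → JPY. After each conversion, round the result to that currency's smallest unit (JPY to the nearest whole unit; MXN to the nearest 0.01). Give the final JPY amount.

JPY 42,749

KRW 436,000 ÷ 82.085 = MXN 5,311.57
MXN 5,311.57 ÷ 0.12425 = JPY 42,749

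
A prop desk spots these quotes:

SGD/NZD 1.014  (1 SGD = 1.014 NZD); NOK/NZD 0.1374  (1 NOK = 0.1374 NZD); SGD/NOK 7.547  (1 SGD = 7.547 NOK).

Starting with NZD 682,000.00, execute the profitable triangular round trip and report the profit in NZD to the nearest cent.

Profit: NZD 15,441.04

Profitable loop is NZD → SGD → NOK → NZD:
NZD 682,000.00 ÷ 1.014 = SGD 672,583.83
SGD 672,583.83 × 7.547 = NOK 5,075,990.14
NOK 5,075,990.14 × 0.1374 = NZD 697,441.04
Profit = NZD 697,441.04 − NZD 682,000.00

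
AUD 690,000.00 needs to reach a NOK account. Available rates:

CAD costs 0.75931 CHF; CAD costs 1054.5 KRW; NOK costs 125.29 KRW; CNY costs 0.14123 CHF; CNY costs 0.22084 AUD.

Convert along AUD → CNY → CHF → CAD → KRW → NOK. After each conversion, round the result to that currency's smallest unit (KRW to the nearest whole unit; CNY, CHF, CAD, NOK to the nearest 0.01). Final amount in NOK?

AUD 690,000.00 ÷ 0.22084 = CNY 3,124,433.98
CNY 3,124,433.98 × 0.14123 = CHF 441,263.81
CHF 441,263.81 ÷ 0.75931 = CAD 581,137.89
CAD 581,137.89 × 1054.5 = KRW 612,809,905
KRW 612,809,905 ÷ 125.29 = NOK 4,891,131.81

NOK 4,891,131.81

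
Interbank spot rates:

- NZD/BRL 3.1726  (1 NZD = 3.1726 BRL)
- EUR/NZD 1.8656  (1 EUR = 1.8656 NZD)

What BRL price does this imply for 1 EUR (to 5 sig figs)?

1 EUR × 1.8656 = 1.8656 NZD
1.8656 NZD × 3.1726 = 5.9188 BRL

EUR/BRL = 5.9188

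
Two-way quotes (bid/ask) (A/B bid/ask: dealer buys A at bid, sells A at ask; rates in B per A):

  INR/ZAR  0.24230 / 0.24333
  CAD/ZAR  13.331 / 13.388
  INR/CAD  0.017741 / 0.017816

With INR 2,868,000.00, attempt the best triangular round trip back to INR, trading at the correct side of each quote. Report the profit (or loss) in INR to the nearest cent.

Net profit: INR 45,443.86

Best loop INR → ZAR → CAD → INR:
INR 2,868,000.00 × 0.24230 (sell INR at bid) = ZAR 694,916.40
ZAR 694,916.40 ÷ 13.388 (buy CAD at ask) = CAD 51,905.92
CAD 51,905.92 ÷ 0.017816 (buy INR at ask) = INR 2,913,443.86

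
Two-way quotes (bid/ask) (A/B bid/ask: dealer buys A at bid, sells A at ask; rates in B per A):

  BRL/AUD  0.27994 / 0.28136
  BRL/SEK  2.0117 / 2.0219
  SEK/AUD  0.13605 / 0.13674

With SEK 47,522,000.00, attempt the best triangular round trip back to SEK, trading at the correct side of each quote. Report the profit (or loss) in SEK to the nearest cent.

Net profit: SEK 595,651.28

Best loop SEK → BRL → AUD → SEK:
SEK 47,522,000.00 ÷ 2.0219 (buy BRL at ask) = BRL 23,503,635.19
BRL 23,503,635.19 × 0.27994 (sell BRL at bid) = AUD 6,579,607.64
AUD 6,579,607.64 ÷ 0.13674 (buy SEK at ask) = SEK 48,117,651.28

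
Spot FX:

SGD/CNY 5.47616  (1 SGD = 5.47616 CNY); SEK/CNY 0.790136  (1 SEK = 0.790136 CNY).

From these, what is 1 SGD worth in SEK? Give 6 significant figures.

SGD/SEK = 6.93065

1 SGD × 5.47616 = 5.47616 CNY
5.47616 CNY ÷ 0.790136 = 6.93065 SEK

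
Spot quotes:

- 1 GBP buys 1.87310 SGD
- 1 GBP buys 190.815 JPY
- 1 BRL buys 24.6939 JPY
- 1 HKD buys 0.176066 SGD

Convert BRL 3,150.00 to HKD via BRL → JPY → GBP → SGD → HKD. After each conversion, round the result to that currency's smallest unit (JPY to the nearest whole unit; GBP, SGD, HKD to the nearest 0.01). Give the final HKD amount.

HKD 4,336.84

BRL 3,150.00 × 24.6939 = JPY 77,786
JPY 77,786 ÷ 190.815 = GBP 407.65
GBP 407.65 × 1.87310 = SGD 763.57
SGD 763.57 ÷ 0.176066 = HKD 4,336.84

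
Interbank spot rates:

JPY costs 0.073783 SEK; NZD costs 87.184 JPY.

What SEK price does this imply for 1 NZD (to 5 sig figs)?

NZD/SEK = 6.4327

1 NZD × 87.184 = 87.184 JPY
87.184 JPY × 0.073783 = 6.4327 SEK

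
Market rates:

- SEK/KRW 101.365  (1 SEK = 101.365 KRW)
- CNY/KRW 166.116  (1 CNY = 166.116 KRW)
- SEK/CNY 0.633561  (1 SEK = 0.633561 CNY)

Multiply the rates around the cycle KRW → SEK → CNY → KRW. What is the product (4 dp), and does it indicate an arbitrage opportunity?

Around KRW → SEK → CNY → KRW: 1 ÷ 101.365 × 0.633561 × 166.116 = 1.038274
Product > 1; profitable direction is KRW → SEK → CNY → KRW.

1.0383 (arbitrage exists)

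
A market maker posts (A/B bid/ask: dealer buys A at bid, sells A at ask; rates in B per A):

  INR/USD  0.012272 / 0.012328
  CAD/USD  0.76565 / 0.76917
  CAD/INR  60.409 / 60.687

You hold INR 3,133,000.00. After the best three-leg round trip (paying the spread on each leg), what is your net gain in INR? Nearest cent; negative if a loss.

Best loop INR → CAD → USD → INR:
INR 3,133,000.00 ÷ 60.687 (buy CAD at ask) = CAD 51,625.55
CAD 51,625.55 × 0.76565 (sell CAD at bid) = USD 39,527.11
USD 39,527.11 ÷ 0.012328 (buy INR at ask) = INR 3,206,286.95

Net profit: INR 73,286.95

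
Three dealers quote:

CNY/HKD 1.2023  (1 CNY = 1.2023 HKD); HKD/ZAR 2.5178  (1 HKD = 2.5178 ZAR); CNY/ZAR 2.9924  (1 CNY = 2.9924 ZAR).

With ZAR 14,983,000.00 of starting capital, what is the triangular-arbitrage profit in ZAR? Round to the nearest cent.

Profitable loop is ZAR → CNY → HKD → ZAR:
ZAR 14,983,000.00 ÷ 2.9924 = CNY 5,007,017.78
CNY 5,007,017.78 × 1.2023 = HKD 6,019,937.47
HKD 6,019,937.47 × 2.5178 = ZAR 15,156,998.57
Profit = ZAR 15,156,998.57 − ZAR 14,983,000.00

Profit: ZAR 173,998.57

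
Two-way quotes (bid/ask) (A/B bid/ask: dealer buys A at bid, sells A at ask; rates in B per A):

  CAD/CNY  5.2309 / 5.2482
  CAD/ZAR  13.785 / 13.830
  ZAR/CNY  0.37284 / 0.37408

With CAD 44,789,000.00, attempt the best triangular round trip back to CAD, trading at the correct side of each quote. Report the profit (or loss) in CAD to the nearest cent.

Best loop CAD → CNY → ZAR → CAD:
CAD 44,789,000.00 × 5.2309 (sell CAD at bid) = CNY 234,286,780.10
CNY 234,286,780.10 ÷ 0.37408 (buy ZAR at ask) = ZAR 626,301,272.72
ZAR 626,301,272.72 ÷ 13.830 (buy CAD at ask) = CAD 45,285,703.02

Net profit: CAD 496,703.02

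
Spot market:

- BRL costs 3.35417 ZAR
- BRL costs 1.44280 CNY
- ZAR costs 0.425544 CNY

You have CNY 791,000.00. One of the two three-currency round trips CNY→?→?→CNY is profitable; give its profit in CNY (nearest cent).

Profitable loop is CNY → ZAR → BRL → CNY:
CNY 791,000.00 ÷ 0.425544 = ZAR 1,858,797.21
ZAR 1,858,797.21 ÷ 3.35417 = BRL 554,175.02
BRL 554,175.02 × 1.44280 = CNY 799,563.71
Profit = CNY 799,563.71 − CNY 791,000.00

Profit: CNY 8,563.71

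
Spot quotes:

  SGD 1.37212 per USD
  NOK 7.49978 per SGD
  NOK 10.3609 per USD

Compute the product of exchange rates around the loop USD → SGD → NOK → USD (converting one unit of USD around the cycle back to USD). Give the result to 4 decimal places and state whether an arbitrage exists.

Around USD → SGD → NOK → USD: 1 × 1.37212 × 7.49978 ÷ 10.3609 = 0.993215
Product < 1; profitable direction is USD → NOK → SGD → USD.

0.9932 (arbitrage exists)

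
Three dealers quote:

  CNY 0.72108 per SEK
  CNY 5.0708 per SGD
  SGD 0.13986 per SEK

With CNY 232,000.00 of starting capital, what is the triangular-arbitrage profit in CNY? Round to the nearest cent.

Profitable loop is CNY → SGD → SEK → CNY:
CNY 232,000.00 ÷ 5.0708 = SGD 45,752.15
SGD 45,752.15 ÷ 0.13986 = SEK 327,128.20
SEK 327,128.20 × 0.72108 = CNY 235,885.60
Profit = CNY 235,885.60 − CNY 232,000.00

Profit: CNY 3,885.60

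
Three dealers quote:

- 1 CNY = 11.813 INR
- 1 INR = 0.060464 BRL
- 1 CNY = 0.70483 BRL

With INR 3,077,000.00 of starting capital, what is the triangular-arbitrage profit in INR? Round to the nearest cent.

Profitable loop is INR → BRL → CNY → INR:
INR 3,077,000.00 × 0.060464 = BRL 186,047.73
BRL 186,047.73 ÷ 0.70483 = CNY 263,961.14
CNY 263,961.14 × 11.813 = INR 3,118,172.91
Profit = INR 3,118,172.91 − INR 3,077,000.00

Profit: INR 41,172.91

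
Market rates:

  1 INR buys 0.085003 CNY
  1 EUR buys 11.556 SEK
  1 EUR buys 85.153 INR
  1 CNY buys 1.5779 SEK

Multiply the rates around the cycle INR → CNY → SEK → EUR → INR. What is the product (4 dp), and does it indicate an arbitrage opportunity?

Around INR → CNY → SEK → EUR → INR: 1 × 0.085003 × 1.5779 ÷ 11.556 × 85.153 = 0.988339
Product < 1; profitable direction is INR → EUR → SEK → CNY → INR.

0.9883 (arbitrage exists)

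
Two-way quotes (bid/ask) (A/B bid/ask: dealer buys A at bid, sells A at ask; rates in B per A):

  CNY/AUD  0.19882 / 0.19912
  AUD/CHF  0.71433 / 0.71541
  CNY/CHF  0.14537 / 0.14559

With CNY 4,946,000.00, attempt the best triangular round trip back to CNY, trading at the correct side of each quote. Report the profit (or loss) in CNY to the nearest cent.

Net profit: CNY 101,298.76

Best loop CNY → CHF → AUD → CNY:
CNY 4,946,000.00 × 0.14537 (sell CNY at bid) = CHF 719,000.02
CHF 719,000.02 ÷ 0.71541 (buy AUD at ask) = AUD 1,005,018.13
AUD 1,005,018.13 ÷ 0.19912 (buy CNY at ask) = CNY 5,047,298.76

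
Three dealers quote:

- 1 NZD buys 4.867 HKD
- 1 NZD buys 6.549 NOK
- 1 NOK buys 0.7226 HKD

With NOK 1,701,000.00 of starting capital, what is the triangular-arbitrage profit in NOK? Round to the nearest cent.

Profit: NOK 48,414.46

Profitable loop is NOK → NZD → HKD → NOK:
NOK 1,701,000.00 ÷ 6.549 = NZD 259,734.31
NZD 259,734.31 × 4.867 = HKD 1,264,126.89
HKD 1,264,126.89 ÷ 0.7226 = NOK 1,749,414.46
Profit = NOK 1,749,414.46 − NOK 1,701,000.00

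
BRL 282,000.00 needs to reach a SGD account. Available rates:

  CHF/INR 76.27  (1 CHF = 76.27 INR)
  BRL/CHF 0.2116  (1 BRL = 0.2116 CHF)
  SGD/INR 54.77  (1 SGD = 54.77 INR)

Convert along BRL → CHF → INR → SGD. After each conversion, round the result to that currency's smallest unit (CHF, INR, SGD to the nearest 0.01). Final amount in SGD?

SGD 83,095.17

BRL 282,000.00 × 0.2116 = CHF 59,671.20
CHF 59,671.20 × 76.27 = INR 4,551,122.42
INR 4,551,122.42 ÷ 54.77 = SGD 83,095.17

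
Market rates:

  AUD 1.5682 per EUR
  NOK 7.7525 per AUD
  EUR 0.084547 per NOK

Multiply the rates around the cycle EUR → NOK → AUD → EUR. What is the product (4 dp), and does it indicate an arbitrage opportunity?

Around EUR → NOK → AUD → EUR: 1 ÷ 0.084547 ÷ 7.7525 ÷ 1.5682 = 0.972878
Product < 1; profitable direction is EUR → AUD → NOK → EUR.

0.9729 (arbitrage exists)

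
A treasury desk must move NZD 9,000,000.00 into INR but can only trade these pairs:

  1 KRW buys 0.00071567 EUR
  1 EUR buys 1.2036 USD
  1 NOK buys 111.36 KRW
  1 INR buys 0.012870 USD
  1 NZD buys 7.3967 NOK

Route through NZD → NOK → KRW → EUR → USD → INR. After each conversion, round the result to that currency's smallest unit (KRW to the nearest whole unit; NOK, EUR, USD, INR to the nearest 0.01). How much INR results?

NZD 9,000,000.00 × 7.3967 = NOK 66,570,300.00
NOK 66,570,300.00 × 111.36 = KRW 7,413,268,608
KRW 7,413,268,608 × 0.00071567 = EUR 5,305,453.94
EUR 5,305,453.94 × 1.2036 = USD 6,385,644.36
USD 6,385,644.36 ÷ 0.012870 = INR 496,165,062.94

INR 496,165,062.94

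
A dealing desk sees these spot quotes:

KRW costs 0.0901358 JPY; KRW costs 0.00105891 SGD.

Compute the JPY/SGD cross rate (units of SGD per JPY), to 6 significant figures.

JPY/SGD = 0.0117479

1 JPY ÷ 0.0901358 = 11.0944 KRW
11.0944 KRW × 0.00105891 = 0.0117479 SGD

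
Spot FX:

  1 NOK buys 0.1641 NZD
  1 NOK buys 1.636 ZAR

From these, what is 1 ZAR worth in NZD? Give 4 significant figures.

1 ZAR ÷ 1.636 = 0.611247 NOK
0.611247 NOK × 0.1641 = 0.100306 NZD

ZAR/NZD = 0.1003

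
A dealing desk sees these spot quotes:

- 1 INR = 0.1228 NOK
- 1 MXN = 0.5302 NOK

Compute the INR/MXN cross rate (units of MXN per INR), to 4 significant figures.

INR/MXN = 0.2316

1 INR × 0.1228 = 0.1228 NOK
0.1228 NOK ÷ 0.5302 = 0.231611 MXN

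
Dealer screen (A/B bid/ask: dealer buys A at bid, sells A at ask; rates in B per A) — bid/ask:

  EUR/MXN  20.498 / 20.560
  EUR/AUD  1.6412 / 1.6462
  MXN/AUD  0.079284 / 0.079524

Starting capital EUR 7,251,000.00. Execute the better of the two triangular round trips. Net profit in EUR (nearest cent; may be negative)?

Net profit: EUR 27,436.32

Best loop EUR → AUD → MXN → EUR:
EUR 7,251,000.00 × 1.6412 (sell EUR at bid) = AUD 11,900,341.20
AUD 11,900,341.20 ÷ 0.079524 (buy MXN at ask) = MXN 149,644,650.67
MXN 149,644,650.67 ÷ 20.560 (buy EUR at ask) = EUR 7,278,436.32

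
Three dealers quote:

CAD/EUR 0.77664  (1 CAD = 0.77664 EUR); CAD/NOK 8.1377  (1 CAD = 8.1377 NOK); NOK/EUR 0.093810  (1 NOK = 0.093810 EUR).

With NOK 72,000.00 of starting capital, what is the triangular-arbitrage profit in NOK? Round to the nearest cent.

Profit: NOK 1,248.96

Profitable loop is NOK → CAD → EUR → NOK:
NOK 72,000.00 ÷ 8.1377 = CAD 8,847.71
CAD 8,847.71 × 0.77664 = EUR 6,871.48
EUR 6,871.48 ÷ 0.093810 = NOK 73,248.96
Profit = NOK 73,248.96 − NOK 72,000.00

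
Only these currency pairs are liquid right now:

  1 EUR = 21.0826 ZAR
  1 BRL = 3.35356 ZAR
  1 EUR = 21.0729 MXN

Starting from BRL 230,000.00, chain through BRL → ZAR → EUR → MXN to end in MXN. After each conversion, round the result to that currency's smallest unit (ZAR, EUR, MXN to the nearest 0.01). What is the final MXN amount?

MXN 770,963.85

BRL 230,000.00 × 3.35356 = ZAR 771,318.80
ZAR 771,318.80 ÷ 21.0826 = EUR 36,585.56
EUR 36,585.56 × 21.0729 = MXN 770,963.85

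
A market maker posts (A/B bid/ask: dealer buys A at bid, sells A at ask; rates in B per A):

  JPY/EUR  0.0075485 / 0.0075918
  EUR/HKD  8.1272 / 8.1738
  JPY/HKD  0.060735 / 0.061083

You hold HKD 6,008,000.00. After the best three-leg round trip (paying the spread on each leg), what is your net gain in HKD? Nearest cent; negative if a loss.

Best loop HKD → JPY → EUR → HKD:
HKD 6,008,000.00 ÷ 0.061083 (buy JPY at ask) = JPY 98,357,972
JPY 98,357,972 × 0.0075485 (sell JPY at bid) = EUR 742,455.15
EUR 742,455.15 × 8.1272 (sell EUR at bid) = HKD 6,034,081.50

Net profit: HKD 26,081.50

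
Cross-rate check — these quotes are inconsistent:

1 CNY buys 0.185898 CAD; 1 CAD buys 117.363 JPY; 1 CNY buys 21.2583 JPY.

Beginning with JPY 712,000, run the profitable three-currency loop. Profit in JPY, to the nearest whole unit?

Profit: JPY 18,731

Profitable loop is JPY → CNY → CAD → JPY:
JPY 712,000 ÷ 21.2583 = CNY 33,492.80
CNY 33,492.80 × 0.185898 = CAD 6,226.24
CAD 6,226.24 × 117.363 = JPY 730,731
Profit = JPY 730,731 − JPY 712,000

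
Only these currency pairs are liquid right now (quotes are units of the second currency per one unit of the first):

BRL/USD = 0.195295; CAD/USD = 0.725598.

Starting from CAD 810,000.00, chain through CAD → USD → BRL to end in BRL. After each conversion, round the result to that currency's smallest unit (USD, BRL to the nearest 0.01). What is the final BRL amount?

BRL 3,009,469.67

CAD 810,000.00 × 0.725598 = USD 587,734.38
USD 587,734.38 ÷ 0.195295 = BRL 3,009,469.67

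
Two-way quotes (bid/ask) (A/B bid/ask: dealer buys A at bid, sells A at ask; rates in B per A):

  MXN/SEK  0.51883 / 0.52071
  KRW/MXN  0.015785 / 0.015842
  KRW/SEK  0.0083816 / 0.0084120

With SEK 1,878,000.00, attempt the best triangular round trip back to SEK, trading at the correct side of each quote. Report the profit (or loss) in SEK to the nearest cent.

Best loop SEK → MXN → KRW → SEK:
SEK 1,878,000.00 ÷ 0.52071 (buy MXN at ask) = MXN 3,606,614.05
MXN 3,606,614.05 ÷ 0.015842 (buy KRW at ask) = KRW 227,661,536
KRW 227,661,536 × 0.0083816 (sell KRW at bid) = SEK 1,908,167.93

Net profit: SEK 30,167.93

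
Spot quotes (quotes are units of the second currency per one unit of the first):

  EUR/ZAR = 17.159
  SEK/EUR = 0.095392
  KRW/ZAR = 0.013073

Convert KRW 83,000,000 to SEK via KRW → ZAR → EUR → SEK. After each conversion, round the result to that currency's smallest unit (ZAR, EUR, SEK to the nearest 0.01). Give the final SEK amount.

SEK 662,902.13

KRW 83,000,000 × 0.013073 = ZAR 1,085,059.00
ZAR 1,085,059.00 ÷ 17.159 = EUR 63,235.56
EUR 63,235.56 ÷ 0.095392 = SEK 662,902.13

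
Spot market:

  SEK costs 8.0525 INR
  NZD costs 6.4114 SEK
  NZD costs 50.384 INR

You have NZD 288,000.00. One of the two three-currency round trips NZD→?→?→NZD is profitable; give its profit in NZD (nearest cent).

Profit: NZD 7,109.68

Profitable loop is NZD → SEK → INR → NZD:
NZD 288,000.00 × 6.4114 = SEK 1,846,483.20
SEK 1,846,483.20 × 8.0525 = INR 14,868,805.97
INR 14,868,805.97 ÷ 50.384 = NZD 295,109.68
Profit = NZD 295,109.68 − NZD 288,000.00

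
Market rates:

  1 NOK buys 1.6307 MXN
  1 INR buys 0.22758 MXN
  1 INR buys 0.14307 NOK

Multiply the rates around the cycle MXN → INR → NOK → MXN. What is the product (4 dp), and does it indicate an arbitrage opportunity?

Around MXN → INR → NOK → MXN: 1 ÷ 0.22758 × 0.14307 × 1.6307 = 1.025153
Product > 1; profitable direction is MXN → INR → NOK → MXN.

1.0252 (arbitrage exists)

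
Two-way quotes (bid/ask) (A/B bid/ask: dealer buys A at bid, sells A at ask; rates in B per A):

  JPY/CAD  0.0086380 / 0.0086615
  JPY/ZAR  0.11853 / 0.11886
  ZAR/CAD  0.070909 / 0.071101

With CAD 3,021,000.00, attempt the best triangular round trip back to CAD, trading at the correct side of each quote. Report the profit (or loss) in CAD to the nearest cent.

Best loop CAD → ZAR → JPY → CAD:
CAD 3,021,000.00 ÷ 0.071101 (buy ZAR at ask) = ZAR 42,488,853.88
ZAR 42,488,853.88 ÷ 0.11886 (buy JPY at ask) = JPY 357,469,745
JPY 357,469,745 × 0.0086380 (sell JPY at bid) = CAD 3,087,823.66

Net profit: CAD 66,823.66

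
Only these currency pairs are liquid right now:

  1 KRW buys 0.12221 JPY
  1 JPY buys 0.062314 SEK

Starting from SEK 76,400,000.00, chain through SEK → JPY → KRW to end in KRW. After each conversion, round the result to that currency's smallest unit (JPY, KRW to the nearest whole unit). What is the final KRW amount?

KRW 10,032,310,948

SEK 76,400,000.00 ÷ 0.062314 = JPY 1,226,048,721
JPY 1,226,048,721 ÷ 0.12221 = KRW 10,032,310,948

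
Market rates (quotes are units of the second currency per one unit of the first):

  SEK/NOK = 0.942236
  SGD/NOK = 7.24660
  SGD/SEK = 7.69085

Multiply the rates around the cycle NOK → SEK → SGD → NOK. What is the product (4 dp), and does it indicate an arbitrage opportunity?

Around NOK → SEK → SGD → NOK: 1 ÷ 0.942236 ÷ 7.69085 × 7.24660 = 1.000001
Product ≈ 1 (deviation 0.000%, within rounding noise).

1.0000 (no arbitrage)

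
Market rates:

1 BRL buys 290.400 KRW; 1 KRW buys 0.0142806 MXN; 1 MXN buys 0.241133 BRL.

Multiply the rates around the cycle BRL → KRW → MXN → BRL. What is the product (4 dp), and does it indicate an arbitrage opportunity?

1.0000 (no arbitrage)

Around BRL → KRW → MXN → BRL: 1 × 290.400 × 0.0142806 × 0.241133 = 0.999999
Product ≈ 1 (deviation 0.000%, within rounding noise).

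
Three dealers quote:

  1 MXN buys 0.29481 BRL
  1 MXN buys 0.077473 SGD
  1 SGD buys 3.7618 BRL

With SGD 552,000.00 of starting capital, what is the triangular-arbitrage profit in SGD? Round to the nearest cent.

Profit: SGD 6,386.89

Profitable loop is SGD → MXN → BRL → SGD:
SGD 552,000.00 ÷ 0.077473 = MXN 7,125,062.93
MXN 7,125,062.93 × 0.29481 = BRL 2,100,539.80
BRL 2,100,539.80 ÷ 3.7618 = SGD 558,386.89
Profit = SGD 558,386.89 − SGD 552,000.00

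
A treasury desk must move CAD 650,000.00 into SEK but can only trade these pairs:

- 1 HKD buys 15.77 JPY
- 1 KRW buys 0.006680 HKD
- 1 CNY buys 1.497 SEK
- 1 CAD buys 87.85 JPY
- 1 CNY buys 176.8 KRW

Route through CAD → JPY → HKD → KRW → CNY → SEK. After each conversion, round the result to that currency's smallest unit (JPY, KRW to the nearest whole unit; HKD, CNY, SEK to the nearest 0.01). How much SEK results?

CAD 650,000.00 × 87.85 = JPY 57,102,500
JPY 57,102,500 ÷ 15.77 = HKD 3,620,957.51
HKD 3,620,957.51 ÷ 0.006680 = KRW 542,059,507
KRW 542,059,507 ÷ 176.8 = CNY 3,065,947.44
CNY 3,065,947.44 × 1.497 = SEK 4,589,723.32

SEK 4,589,723.32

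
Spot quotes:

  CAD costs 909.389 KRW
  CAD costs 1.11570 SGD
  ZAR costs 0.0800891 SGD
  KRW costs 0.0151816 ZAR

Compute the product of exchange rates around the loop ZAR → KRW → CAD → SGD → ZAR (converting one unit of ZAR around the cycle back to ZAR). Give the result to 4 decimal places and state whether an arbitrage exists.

1.0090 (arbitrage exists)

Around ZAR → KRW → CAD → SGD → ZAR: 1 ÷ 0.0151816 ÷ 909.389 × 1.11570 ÷ 0.0800891 = 1.009036
Product > 1; profitable direction is ZAR → KRW → CAD → SGD → ZAR.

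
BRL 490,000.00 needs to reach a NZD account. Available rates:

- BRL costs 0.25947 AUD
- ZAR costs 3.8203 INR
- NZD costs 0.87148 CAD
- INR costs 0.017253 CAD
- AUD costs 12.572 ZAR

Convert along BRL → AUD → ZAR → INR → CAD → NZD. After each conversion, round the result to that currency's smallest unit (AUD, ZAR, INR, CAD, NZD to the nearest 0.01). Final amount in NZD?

NZD 120,890.53

BRL 490,000.00 × 0.25947 = AUD 127,140.30
AUD 127,140.30 × 12.572 = ZAR 1,598,407.85
ZAR 1,598,407.85 × 3.8203 = INR 6,106,397.51
INR 6,106,397.51 × 0.017253 = CAD 105,353.68
CAD 105,353.68 ÷ 0.87148 = NZD 120,890.53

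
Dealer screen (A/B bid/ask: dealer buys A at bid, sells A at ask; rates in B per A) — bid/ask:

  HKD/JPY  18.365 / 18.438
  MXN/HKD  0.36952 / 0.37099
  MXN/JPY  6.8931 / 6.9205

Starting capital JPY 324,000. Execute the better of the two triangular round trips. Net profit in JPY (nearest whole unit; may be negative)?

Net profit: JPY 2,500

Best loop JPY → HKD → MXN → JPY:
JPY 324,000 ÷ 18.438 (buy HKD at ask) = HKD 17,572.40
HKD 17,572.40 ÷ 0.37099 (buy MXN at ask) = MXN 47,366.25
MXN 47,366.25 × 6.8931 (sell MXN at bid) = JPY 326,500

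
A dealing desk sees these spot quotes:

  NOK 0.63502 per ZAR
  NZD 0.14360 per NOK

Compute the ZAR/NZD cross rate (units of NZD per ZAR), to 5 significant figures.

ZAR/NZD = 0.091189

1 ZAR × 0.63502 = 0.63502 NOK
0.63502 NOK × 0.14360 = 0.0911889 NZD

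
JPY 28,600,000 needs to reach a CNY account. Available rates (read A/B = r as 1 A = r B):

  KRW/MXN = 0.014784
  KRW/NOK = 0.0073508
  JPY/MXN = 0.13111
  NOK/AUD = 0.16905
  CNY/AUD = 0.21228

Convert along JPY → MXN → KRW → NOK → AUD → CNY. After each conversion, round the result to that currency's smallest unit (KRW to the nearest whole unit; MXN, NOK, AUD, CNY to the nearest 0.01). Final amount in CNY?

JPY 28,600,000 × 0.13111 = MXN 3,749,746.00
MXN 3,749,746.00 ÷ 0.014784 = KRW 253,635,417
KRW 253,635,417 × 0.0073508 = NOK 1,864,423.22
NOK 1,864,423.22 × 0.16905 = AUD 315,180.75
AUD 315,180.75 ÷ 0.21228 = CNY 1,484,740.67

CNY 1,484,740.67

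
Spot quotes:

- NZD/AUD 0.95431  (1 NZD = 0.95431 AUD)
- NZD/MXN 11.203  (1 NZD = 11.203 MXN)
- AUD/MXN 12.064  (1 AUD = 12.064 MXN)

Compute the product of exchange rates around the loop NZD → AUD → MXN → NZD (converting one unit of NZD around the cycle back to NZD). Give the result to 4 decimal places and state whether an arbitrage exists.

1.0277 (arbitrage exists)

Around NZD → AUD → MXN → NZD: 1 × 0.95431 × 12.064 ÷ 11.203 = 1.027653
Product > 1; profitable direction is NZD → AUD → MXN → NZD.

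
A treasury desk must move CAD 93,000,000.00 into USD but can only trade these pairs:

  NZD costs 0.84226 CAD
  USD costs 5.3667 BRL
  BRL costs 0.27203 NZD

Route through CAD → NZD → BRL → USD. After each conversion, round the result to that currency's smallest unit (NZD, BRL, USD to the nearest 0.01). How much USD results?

CAD 93,000,000.00 ÷ 0.84226 = NZD 110,417,210.84
NZD 110,417,210.84 ÷ 0.27203 = BRL 405,900,859.61
BRL 405,900,859.61 ÷ 5.3667 = USD 75,633,230.78

USD 75,633,230.78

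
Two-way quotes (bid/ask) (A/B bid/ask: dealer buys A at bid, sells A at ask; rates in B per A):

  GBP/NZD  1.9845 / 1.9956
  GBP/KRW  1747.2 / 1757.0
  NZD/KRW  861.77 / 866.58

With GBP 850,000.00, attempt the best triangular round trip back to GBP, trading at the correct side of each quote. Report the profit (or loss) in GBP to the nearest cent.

Best loop GBP → KRW → NZD → GBP:
GBP 850,000.00 × 1747.2 (sell GBP at bid) = KRW 1,485,120,000
KRW 1,485,120,000 ÷ 866.58 (buy NZD at ask) = NZD 1,713,771.38
NZD 1,713,771.38 ÷ 1.9956 (buy GBP at ask) = GBP 858,774.99

Net profit: GBP 8,774.99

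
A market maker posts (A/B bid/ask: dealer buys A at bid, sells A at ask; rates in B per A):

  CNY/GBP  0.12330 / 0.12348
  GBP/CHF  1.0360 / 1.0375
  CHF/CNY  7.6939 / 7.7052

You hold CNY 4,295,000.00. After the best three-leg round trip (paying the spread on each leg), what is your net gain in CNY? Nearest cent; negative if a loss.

Net profit: CNY 56,054.53

Best loop CNY → CHF → GBP → CNY:
CNY 4,295,000.00 ÷ 7.7052 (buy CHF at ask) = CHF 557,415.77
CHF 557,415.77 ÷ 1.0375 (buy GBP at ask) = GBP 537,268.21
GBP 537,268.21 ÷ 0.12348 (buy CNY at ask) = CNY 4,351,054.53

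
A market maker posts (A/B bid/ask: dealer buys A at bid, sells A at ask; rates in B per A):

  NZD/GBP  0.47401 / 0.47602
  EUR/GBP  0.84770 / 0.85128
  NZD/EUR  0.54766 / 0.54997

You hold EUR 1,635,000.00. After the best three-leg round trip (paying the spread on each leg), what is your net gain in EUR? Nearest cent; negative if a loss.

Best loop EUR → NZD → GBP → EUR:
EUR 1,635,000.00 ÷ 0.54997 (buy NZD at ask) = NZD 2,972,889.43
NZD 2,972,889.43 × 0.47401 (sell NZD at bid) = GBP 1,409,179.32
GBP 1,409,179.32 ÷ 0.85128 (buy EUR at ask) = EUR 1,655,365.24

Net profit: EUR 20,365.24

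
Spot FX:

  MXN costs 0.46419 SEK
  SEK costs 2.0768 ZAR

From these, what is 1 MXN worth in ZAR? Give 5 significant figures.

MXN/ZAR = 0.96403

1 MXN × 0.46419 = 0.46419 SEK
0.46419 SEK × 2.0768 = 0.96403 ZAR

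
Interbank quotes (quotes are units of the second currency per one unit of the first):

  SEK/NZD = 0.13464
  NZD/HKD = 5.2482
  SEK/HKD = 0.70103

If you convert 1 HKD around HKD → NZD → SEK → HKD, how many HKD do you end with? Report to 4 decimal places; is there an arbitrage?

Around HKD → NZD → SEK → HKD: 1 ÷ 5.2482 ÷ 0.13464 × 0.70103 = 0.992092
Product < 1; profitable direction is HKD → SEK → NZD → HKD.

0.9921 (arbitrage exists)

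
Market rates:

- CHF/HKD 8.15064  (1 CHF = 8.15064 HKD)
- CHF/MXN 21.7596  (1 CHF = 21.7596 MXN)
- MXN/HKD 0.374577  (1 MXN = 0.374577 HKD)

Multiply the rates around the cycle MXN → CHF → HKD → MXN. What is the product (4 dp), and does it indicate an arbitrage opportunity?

1.0000 (no arbitrage)

Around MXN → CHF → HKD → MXN: 1 ÷ 21.7596 × 8.15064 ÷ 0.374577 = 0.999999
Product ≈ 1 (deviation 0.000%, within rounding noise).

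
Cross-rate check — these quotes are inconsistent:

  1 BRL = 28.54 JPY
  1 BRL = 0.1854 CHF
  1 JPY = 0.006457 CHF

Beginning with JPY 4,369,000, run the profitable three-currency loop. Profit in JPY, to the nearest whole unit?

Profit: JPY 26,487

Profitable loop is JPY → BRL → CHF → JPY:
JPY 4,369,000 ÷ 28.54 = BRL 153,083.39
BRL 153,083.39 × 0.1854 = CHF 28,381.66
CHF 28,381.66 ÷ 0.006457 = JPY 4,395,487
Profit = JPY 4,395,487 − JPY 4,369,000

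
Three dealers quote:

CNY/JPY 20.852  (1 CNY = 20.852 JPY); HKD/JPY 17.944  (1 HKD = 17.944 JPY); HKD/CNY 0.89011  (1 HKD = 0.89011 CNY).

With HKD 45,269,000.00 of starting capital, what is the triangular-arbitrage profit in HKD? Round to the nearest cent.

Profit: HKD 1,555,487.95

Profitable loop is HKD → CNY → JPY → HKD:
HKD 45,269,000.00 × 0.89011 = CNY 40,294,389.59
CNY 40,294,389.59 × 20.852 = JPY 840,218,612
JPY 840,218,612 ÷ 17.944 = HKD 46,824,487.95
Profit = HKD 46,824,487.95 − HKD 45,269,000.00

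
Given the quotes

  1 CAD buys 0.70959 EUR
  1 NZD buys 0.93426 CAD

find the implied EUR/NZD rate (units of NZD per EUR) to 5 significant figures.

EUR/NZD = 1.5084

1 EUR ÷ 0.70959 = 1.40926 CAD
1.40926 CAD ÷ 0.93426 = 1.50843 NZD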